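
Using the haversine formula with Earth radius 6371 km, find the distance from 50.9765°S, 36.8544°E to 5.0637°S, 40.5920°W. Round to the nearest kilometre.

8693 km

Δλ = -40.5920 − 36.8544 = -77.4464°.
Δφ = -5.0637 − -50.9765 = 45.9128°.
a = sin²(Δφ/2) + cos φ₁ · cos φ₂ · sin²(Δλ/2) = 0.397555.
c = 2·atan2(√a, √(1−a)) = 1.36444 rad → d = 6371·c ≈ 8692.88 km.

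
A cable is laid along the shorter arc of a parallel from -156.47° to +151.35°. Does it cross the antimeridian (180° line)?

Naïve |151.35 − -156.47| = 307.82° > 180°, so the shorter arc goes the other way round — across 180°.
Signed shortest Δλ = ((151.35 − -156.47 + 180) mod 360) − 180 = -52.18°.
Going west by 52.18° from -156.47° passes through 180° before reaching +151.35°.

Yes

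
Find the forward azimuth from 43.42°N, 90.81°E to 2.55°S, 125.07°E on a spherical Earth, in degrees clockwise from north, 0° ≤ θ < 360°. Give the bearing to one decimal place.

136.8°

Δλ = 125.07 − 90.81 = 34.26°.
θ = atan2( sin Δλ · cos φ₂ , cos φ₁ · sin φ₂ − sin φ₁ · cos φ₂ · cos Δλ )
  = atan2(0.56239, -0.59983) = 136.845° → normalised to [0°, 360°): 136.845°.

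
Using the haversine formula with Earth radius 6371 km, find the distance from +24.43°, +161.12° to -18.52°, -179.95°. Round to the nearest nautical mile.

Δλ = -179.95 − 161.12 = -341.07°; wrapped into (−180°, 180°]: 18.93°.
Δφ = -18.52 − 24.43 = -42.95°.
a = sin²(Δφ/2) + cos φ₁ · cos φ₂ · sin²(Δλ/2) = 0.157372.
c = 2·atan2(√a, √(1−a)) = 0.81584 rad → d = 6371·c ≈ 5197.72 km ≈ 2806.54 nmi.

2807 nmi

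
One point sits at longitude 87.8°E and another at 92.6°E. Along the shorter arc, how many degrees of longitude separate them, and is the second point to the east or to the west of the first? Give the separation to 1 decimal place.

Raw difference: 92.6 − 87.8 = 4.8°.
Normalise into (−180°, 180°]: 4.8° stays 4.8°.
Positive ⇒ the second point lies to the east; separation 4.8°.

4.8° east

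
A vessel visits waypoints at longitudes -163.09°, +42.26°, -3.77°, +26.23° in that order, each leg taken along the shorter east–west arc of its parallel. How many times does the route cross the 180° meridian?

Leg 1: -163.09° → +42.26°, shortest Δλ = -154.65° (west) — crosses 180°.
Leg 2: +42.26° → -3.77°, shortest Δλ = -46.03° (west) — does not cross 180°.
Leg 3: -3.77° → +26.23°, shortest Δλ = 30.0° (east) — does not cross 180°.
Total crossings: 1.

1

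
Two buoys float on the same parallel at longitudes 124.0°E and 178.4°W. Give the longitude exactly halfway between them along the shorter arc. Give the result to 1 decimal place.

152.8°E

Signed shortest Δλ from +124.0° to -178.4° is +57.6°.
Midpoint longitude = +124.0° + (+57.6°)/2 = +124.0° + 28.8° = +152.8°.
(The naïve average (+124.0 + -178.4)/2 = -27.2° is on the wrong side of the globe.)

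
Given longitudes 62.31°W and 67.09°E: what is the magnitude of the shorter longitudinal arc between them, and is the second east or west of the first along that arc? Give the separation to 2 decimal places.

Raw difference: 67.09 − -62.31 = 129.4°.
Normalise into (−180°, 180°]: 129.4° stays 129.4°.
Positive ⇒ the second point lies to the east; separation 129.40°.

129.40° east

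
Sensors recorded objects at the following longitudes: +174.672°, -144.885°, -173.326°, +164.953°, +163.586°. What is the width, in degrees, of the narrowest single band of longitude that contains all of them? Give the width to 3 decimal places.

Sort the longitudes: -173.326°, -144.885°, +163.586°, +164.953°, +174.672°.
Eastward gaps between consecutive values (wrapping around): 28.441°, 308.471°, 1.367°, 9.719°, 12.002°.
Largest gap = 308.471° ⇒ minimal covering band is its complement: 360° − 308.471° = 51.529°.
Band runs from +163.586° eastward to -144.885°, crossing the antimeridian.

51.529°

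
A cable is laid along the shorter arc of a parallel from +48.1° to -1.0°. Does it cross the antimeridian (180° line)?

No

Signed shortest Δλ = ((-1.0 − 48.1 + 180) mod 360) − 180 = -49.1°.
Going west by 49.1° from +48.1° reaches -1.0° without touching 180°.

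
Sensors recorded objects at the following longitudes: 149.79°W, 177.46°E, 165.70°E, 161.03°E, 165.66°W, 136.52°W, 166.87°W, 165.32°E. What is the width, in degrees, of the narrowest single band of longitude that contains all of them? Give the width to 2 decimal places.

62.45°

Sort the longitudes: -166.87°, -165.66°, -149.79°, -136.52°, +161.03°, +165.32°, +165.70°, +177.46°.
Eastward gaps between consecutive values (wrapping around): 1.21°, 15.87°, 13.27°, 297.55°, 4.29°, 0.38°, 11.76°, 15.67°.
Largest gap = 297.55° ⇒ minimal covering band is its complement: 360° − 297.55° = 62.45°.
Band runs from +161.03° eastward to -136.52°, crossing the antimeridian.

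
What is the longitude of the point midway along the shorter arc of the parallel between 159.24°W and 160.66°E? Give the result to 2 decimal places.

179.29°W

Signed shortest Δλ from -159.24° to +160.66° is -40.10°.
Midpoint longitude = -159.24° + (-40.10°)/2 = -159.24° − 20.05° = -179.29°.
(The naïve average (-159.24 + +160.66)/2 = 0.71° is on the wrong side of the globe.)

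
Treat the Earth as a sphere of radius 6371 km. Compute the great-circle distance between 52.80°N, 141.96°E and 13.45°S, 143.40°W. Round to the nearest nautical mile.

Δλ = -143.40 − 141.96 = -285.36°; wrapped into (−180°, 180°]: 74.64°.
Δφ = -13.45 − 52.80 = -66.25°.
a = sin²(Δφ/2) + cos φ₁ · cos φ₂ · sin²(Δλ/2) = 0.514757.
c = 2·atan2(√a, √(1−a)) = 1.60032 rad → d = 6371·c ≈ 10195.61 km ≈ 5505.19 nmi.

5505 nmi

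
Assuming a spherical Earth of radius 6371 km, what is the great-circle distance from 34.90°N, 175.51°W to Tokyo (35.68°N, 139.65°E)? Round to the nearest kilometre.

Δλ = 139.65 − -175.51 = 315.16°; wrapped into (−180°, 180°]: -44.84°.
Δφ = 35.68 − 34.90 = 0.78°.
a = sin²(Δφ/2) + cos φ₁ · cos φ₂ · sin²(Δλ/2) = 0.096952.
c = 2·atan2(√a, √(1−a)) = 0.63327 rad → d = 6371·c ≈ 4034.57 km.

4035 km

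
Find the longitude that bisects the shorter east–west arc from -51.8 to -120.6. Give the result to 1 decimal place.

-86.2°

Signed shortest Δλ from -51.8° to -120.6° is -68.8°.
Midpoint longitude = -51.8° + (-68.8°)/2 = -51.8° − 34.4° = -86.2°.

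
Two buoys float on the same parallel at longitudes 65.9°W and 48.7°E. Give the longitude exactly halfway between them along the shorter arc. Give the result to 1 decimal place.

Signed shortest Δλ from -65.9° to +48.7° is +114.6°.
Midpoint longitude = -65.9° + (+114.6°)/2 = -65.9° + 57.3° = -8.6°.

8.6°W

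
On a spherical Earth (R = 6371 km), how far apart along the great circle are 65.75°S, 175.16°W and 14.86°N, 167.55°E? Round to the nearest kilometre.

Δλ = 167.55 − -175.16 = 342.71°; wrapped into (−180°, 180°]: -17.29°.
Δφ = 14.86 − -65.75 = 80.61°.
a = sin²(Δφ/2) + cos φ₁ · cos φ₂ · sin²(Δλ/2) = 0.427392.
c = 2·atan2(√a, √(1−a)) = 1.42507 rad → d = 6371·c ≈ 9079.09 km.

9079 km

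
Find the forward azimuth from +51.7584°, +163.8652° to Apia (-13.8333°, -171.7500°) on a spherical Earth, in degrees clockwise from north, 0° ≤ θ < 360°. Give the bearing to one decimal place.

Δλ = -171.7500 − 163.8652 = -335.6152°; wrapped into (−180°, 180°]: 24.3848°.
θ = atan2( sin Δλ · cos φ₂ , cos φ₁ · sin φ₂ − sin φ₁ · cos φ₂ · cos Δλ )
  = atan2(0.40089, -0.84259) = 154.556° → normalised to [0°, 360°): 154.556°.

154.6°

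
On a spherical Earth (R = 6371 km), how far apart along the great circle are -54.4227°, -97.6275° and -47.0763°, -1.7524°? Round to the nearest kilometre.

6259 km

Δλ = -1.7524 − -97.6275 = 95.8751°.
Δφ = -47.0763 − -54.4227 = 7.3464°.
a = sin²(Δφ/2) + cos φ₁ · cos φ₂ · sin²(Δλ/2) = 0.222493.
c = 2·atan2(√a, √(1−a)) = 0.98242 rad → d = 6371·c ≈ 6258.98 km.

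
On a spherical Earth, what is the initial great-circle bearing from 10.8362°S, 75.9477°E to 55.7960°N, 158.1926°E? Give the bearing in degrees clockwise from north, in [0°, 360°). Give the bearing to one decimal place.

Δλ = 158.1926 − 75.9477 = 82.2449°.
θ = atan2( sin Δλ · cos φ₂ , cos φ₁ · sin φ₂ − sin φ₁ · cos φ₂ · cos Δλ )
  = atan2(0.55700, 0.82655) = 33.975° → normalised to [0°, 360°): 33.975°.

34.0°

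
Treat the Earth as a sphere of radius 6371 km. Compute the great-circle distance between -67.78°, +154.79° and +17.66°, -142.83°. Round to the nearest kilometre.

Δλ = -142.83 − 154.79 = -297.62°; wrapped into (−180°, 180°]: 62.38°.
Δφ = 17.66 − -67.78 = 85.44°.
a = sin²(Δφ/2) + cos φ₁ · cos φ₂ · sin²(Δλ/2) = 0.556891.
c = 2·atan2(√a, √(1−a)) = 1.68483 rad → d = 6371·c ≈ 10734.03 km.

10734 km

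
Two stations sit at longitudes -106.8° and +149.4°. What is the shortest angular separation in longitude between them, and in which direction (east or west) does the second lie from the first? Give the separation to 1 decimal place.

Raw difference: 149.4 − -106.8 = 256.2°.
Normalise into (−180°, 180°]: 256.2° − 360° = -103.8°.
Negative ⇒ the second point lies to the west; separation 103.8°.

103.8° west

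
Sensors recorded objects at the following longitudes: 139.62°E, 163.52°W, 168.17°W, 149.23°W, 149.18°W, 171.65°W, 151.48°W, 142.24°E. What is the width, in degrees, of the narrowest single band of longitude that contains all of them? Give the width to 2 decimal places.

Sort the longitudes: -171.65°, -168.17°, -163.52°, -151.48°, -149.23°, -149.18°, +139.62°, +142.24°.
Eastward gaps between consecutive values (wrapping around): 3.48°, 4.65°, 12.04°, 2.25°, 0.05°, 288.80°, 2.62°, 46.11°.
Largest gap = 288.80° ⇒ minimal covering band is its complement: 360° − 288.80° = 71.20°.
Band runs from +139.62° eastward to -149.18°, crossing the antimeridian.

71.20°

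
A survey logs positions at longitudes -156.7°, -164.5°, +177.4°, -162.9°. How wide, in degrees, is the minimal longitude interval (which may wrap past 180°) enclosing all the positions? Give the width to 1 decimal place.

25.9°

Sort the longitudes: -164.5°, -162.9°, -156.7°, +177.4°.
Eastward gaps between consecutive values (wrapping around): 1.6°, 6.2°, 334.1°, 18.1°.
Largest gap = 334.1° ⇒ minimal covering band is its complement: 360° − 334.1° = 25.9°.
Band runs from +177.4° eastward to -156.7°, crossing the antimeridian.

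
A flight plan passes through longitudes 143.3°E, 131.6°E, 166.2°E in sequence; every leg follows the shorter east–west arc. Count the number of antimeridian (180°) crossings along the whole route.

Leg 1: +143.3° → +131.6°, shortest Δλ = -11.7° (west) — does not cross 180°.
Leg 2: +131.6° → +166.2°, shortest Δλ = 34.6° (east) — does not cross 180°.
Total crossings: 0.

0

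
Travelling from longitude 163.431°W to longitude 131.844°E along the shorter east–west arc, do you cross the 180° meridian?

Yes

Naïve |131.844 − -163.431| = 295.275° > 180°, so the shorter arc goes the other way round — across 180°.
Signed shortest Δλ = ((131.844 − -163.431 + 180) mod 360) − 180 = -64.725°.
Going west by 64.725° from -163.431° passes through 180° before reaching +131.844°.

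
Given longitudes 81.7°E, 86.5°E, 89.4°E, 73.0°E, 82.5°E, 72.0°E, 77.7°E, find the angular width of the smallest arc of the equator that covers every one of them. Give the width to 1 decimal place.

17.4°

Sort the longitudes: +72.0°, +73.0°, +77.7°, +81.7°, +82.5°, +86.5°, +89.4°.
Eastward gaps between consecutive values (wrapping around): 1.0°, 4.7°, 4.0°, 0.8°, 4.0°, 2.9°, 342.6°.
Largest gap = 342.6° ⇒ minimal covering band is its complement: 360° − 342.6° = 17.4°.
Band runs from +72.0° eastward to +89.4°.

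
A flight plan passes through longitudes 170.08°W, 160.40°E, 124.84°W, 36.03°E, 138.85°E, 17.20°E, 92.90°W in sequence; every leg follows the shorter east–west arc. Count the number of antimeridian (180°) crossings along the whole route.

2

Leg 1: -170.08° → +160.40°, shortest Δλ = -29.52° (west) — crosses 180°.
Leg 2: +160.40° → -124.84°, shortest Δλ = 74.76° (east) — crosses 180°.
Leg 3: -124.84° → +36.03°, shortest Δλ = 160.87° (east) — does not cross 180°.
Leg 4: +36.03° → +138.85°, shortest Δλ = 102.82° (east) — does not cross 180°.
Leg 5: +138.85° → +17.20°, shortest Δλ = -121.65° (west) — does not cross 180°.
Leg 6: +17.20° → -92.90°, shortest Δλ = -110.1° (west) — does not cross 180°.
Total crossings: 2.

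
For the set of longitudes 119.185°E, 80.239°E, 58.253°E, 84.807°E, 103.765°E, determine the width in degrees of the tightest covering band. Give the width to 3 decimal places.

Sort the longitudes: +58.253°, +80.239°, +84.807°, +103.765°, +119.185°.
Eastward gaps between consecutive values (wrapping around): 21.986°, 4.568°, 18.958°, 15.420°, 299.068°.
Largest gap = 299.068° ⇒ minimal covering band is its complement: 360° − 299.068° = 60.932°.
Band runs from +58.253° eastward to +119.185°.

60.932°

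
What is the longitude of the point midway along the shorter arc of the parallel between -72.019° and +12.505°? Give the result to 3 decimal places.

Signed shortest Δλ from -72.019° to +12.505° is +84.524°.
Midpoint longitude = -72.019° + (+84.524°)/2 = -72.019° + 42.262° = -29.757°.

-29.757°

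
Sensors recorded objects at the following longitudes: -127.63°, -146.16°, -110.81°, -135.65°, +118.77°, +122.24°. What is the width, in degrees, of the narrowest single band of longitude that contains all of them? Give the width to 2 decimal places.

Sort the longitudes: -146.16°, -135.65°, -127.63°, -110.81°, +118.77°, +122.24°.
Eastward gaps between consecutive values (wrapping around): 10.51°, 8.02°, 16.82°, 229.58°, 3.47°, 91.60°.
Largest gap = 229.58° ⇒ minimal covering band is its complement: 360° − 229.58° = 130.42°.
Band runs from +118.77° eastward to -110.81°, crossing the antimeridian.

130.42°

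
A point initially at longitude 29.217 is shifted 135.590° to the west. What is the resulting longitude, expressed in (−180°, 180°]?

Start at +29.217°; shift −135.590° → -106.373°.
-106.373° already lies in (−180°, 180°].

-106.373°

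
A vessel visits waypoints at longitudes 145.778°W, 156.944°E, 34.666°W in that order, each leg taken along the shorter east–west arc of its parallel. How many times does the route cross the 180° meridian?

Leg 1: -145.778° → +156.944°, shortest Δλ = -57.278° (west) — crosses 180°.
Leg 2: +156.944° → -34.666°, shortest Δλ = 168.39° (east) — crosses 180°.
Total crossings: 2.

2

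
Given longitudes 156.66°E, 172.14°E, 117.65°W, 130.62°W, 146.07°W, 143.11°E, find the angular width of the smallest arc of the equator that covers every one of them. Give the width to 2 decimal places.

Sort the longitudes: -146.07°, -130.62°, -117.65°, +143.11°, +156.66°, +172.14°.
Eastward gaps between consecutive values (wrapping around): 15.45°, 12.97°, 260.76°, 13.55°, 15.48°, 41.79°.
Largest gap = 260.76° ⇒ minimal covering band is its complement: 360° − 260.76° = 99.24°.
Band runs from +143.11° eastward to -117.65°, crossing the antimeridian.

99.24°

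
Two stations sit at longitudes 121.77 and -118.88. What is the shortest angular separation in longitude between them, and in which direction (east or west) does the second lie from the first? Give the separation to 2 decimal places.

Raw difference: -118.88 − 121.77 = -240.65°.
Normalise into (−180°, 180°]: -240.65° + 360° = 119.35°.
Positive ⇒ the second point lies to the east; separation 119.35°.

119.35° east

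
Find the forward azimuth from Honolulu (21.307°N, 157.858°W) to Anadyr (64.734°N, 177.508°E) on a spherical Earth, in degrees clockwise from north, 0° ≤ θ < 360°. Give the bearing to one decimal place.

345.8°

Δλ = 177.508 − -157.858 = 335.366°; wrapped into (−180°, 180°]: -24.634°.
θ = atan2( sin Δλ · cos φ₂ , cos φ₁ · sin φ₂ − sin φ₁ · cos φ₂ · cos Δλ )
  = atan2(-0.17791, 0.70154) = -14.230° → normalised to [0°, 360°): 345.770°.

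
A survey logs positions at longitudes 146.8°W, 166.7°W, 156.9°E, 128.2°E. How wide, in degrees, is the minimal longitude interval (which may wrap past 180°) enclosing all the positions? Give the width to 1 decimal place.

85.0°

Sort the longitudes: -166.7°, -146.8°, +128.2°, +156.9°.
Eastward gaps between consecutive values (wrapping around): 19.9°, 275.0°, 28.7°, 36.4°.
Largest gap = 275.0° ⇒ minimal covering band is its complement: 360° − 275.0° = 85.0°.
Band runs from +128.2° eastward to -146.8°, crossing the antimeridian.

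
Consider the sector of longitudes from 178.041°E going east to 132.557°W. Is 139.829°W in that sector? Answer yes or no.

Yes

Band width going east from +178.041° to -132.557°: ((-132.557 − 178.041) mod 360) = 49.402°.
Offset of -139.829° east of the west edge: ((-139.829 − 178.041) mod 360) = 42.130°.
42.130° ≤ 49.402° ⇒ inside.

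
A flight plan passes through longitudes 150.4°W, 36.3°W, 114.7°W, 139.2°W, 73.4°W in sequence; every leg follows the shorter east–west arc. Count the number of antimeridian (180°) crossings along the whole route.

0

Leg 1: -150.4° → -36.3°, shortest Δλ = 114.1° (east) — does not cross 180°.
Leg 2: -36.3° → -114.7°, shortest Δλ = -78.4° (west) — does not cross 180°.
Leg 3: -114.7° → -139.2°, shortest Δλ = -24.5° (west) — does not cross 180°.
Leg 4: -139.2° → -73.4°, shortest Δλ = 65.8° (east) — does not cross 180°.
Total crossings: 0.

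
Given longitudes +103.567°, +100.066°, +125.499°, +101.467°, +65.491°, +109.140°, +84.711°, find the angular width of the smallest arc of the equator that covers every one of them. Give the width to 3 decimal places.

60.008°

Sort the longitudes: +65.491°, +84.711°, +100.066°, +101.467°, +103.567°, +109.140°, +125.499°.
Eastward gaps between consecutive values (wrapping around): 19.220°, 15.355°, 1.401°, 2.100°, 5.573°, 16.359°, 299.992°.
Largest gap = 299.992° ⇒ minimal covering band is its complement: 360° − 299.992° = 60.008°.
Band runs from +65.491° eastward to +125.499°.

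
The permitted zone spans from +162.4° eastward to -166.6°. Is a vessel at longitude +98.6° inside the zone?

No

Band width going east from +162.4° to -166.6°: ((-166.6 − 162.4) mod 360) = 31.0°.
Offset of +98.6° east of the west edge: ((98.6 − 162.4) mod 360) = 296.2°.
296.2° > 31.0° ⇒ outside.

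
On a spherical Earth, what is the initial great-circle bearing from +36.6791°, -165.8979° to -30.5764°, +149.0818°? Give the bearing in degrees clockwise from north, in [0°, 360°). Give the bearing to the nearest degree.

Δλ = 149.0818 − -165.8979 = 314.9797°; wrapped into (−180°, 180°]: -45.0203°.
θ = atan2( sin Δλ · cos φ₂ , cos φ₁ · sin φ₂ − sin φ₁ · cos φ₂ · cos Δλ )
  = atan2(-0.60900, -0.77148) = -141.713° → normalised to [0°, 360°): 218.287°.

218°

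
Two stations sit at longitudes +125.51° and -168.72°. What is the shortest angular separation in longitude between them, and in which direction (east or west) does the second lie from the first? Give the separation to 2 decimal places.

Raw difference: -168.72 − 125.51 = -294.23°.
Normalise into (−180°, 180°]: -294.23° + 360° = 65.77°.
Positive ⇒ the second point lies to the east; separation 65.77°.

65.77° east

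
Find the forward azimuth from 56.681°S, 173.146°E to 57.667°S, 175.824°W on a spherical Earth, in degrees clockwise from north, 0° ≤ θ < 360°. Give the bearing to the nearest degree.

Δλ = -175.824 − 173.146 = -348.970°; wrapped into (−180°, 180°]: 11.030°.
θ = atan2( sin Δλ · cos φ₂ , cos φ₁ · sin φ₂ − sin φ₁ · cos φ₂ · cos Δλ )
  = atan2(0.10233, -0.02546) = 103.974° → normalised to [0°, 360°): 103.974°.

104°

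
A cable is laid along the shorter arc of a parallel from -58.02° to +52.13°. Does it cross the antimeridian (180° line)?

Signed shortest Δλ = ((52.13 − -58.02 + 180) mod 360) − 180 = 110.15°.
Going east by 110.15° from -58.02° reaches +52.13° without touching 180°.

No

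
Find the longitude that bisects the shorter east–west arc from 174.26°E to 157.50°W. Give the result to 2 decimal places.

Signed shortest Δλ from +174.26° to -157.50° is +28.24°.
Midpoint longitude = +174.26° + (+28.24°)/2 = +174.26° + 14.12° = +188.38°.
Normalise into (−180°, 180°]: -171.62°.
(The naïve average (+174.26 + -157.50)/2 = 8.38° is on the wrong side of the globe.)

171.62°W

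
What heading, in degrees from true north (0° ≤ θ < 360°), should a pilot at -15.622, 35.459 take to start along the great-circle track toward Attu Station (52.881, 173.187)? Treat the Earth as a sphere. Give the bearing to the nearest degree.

Δλ = 173.187 − 35.459 = 137.728°.
θ = atan2( sin Δλ · cos φ₂ , cos φ₁ · sin φ₂ − sin φ₁ · cos φ₂ · cos Δλ )
  = atan2(0.40593, 0.64768) = 32.077° → normalised to [0°, 360°): 32.077°.

32°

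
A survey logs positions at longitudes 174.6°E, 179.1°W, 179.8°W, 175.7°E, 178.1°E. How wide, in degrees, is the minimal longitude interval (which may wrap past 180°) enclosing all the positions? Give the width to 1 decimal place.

Sort the longitudes: -179.8°, -179.1°, +174.6°, +175.7°, +178.1°.
Eastward gaps between consecutive values (wrapping around): 0.7°, 353.7°, 1.1°, 2.4°, 2.1°.
Largest gap = 353.7° ⇒ minimal covering band is its complement: 360° − 353.7° = 6.3°.
Band runs from +174.6° eastward to -179.1°, crossing the antimeridian.

6.3°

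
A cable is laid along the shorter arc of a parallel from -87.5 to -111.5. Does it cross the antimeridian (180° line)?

Signed shortest Δλ = ((-111.5 − -87.5 + 180) mod 360) − 180 = -24.0°.
Going west by 24.0° from -87.5° reaches -111.5° without touching 180°.

No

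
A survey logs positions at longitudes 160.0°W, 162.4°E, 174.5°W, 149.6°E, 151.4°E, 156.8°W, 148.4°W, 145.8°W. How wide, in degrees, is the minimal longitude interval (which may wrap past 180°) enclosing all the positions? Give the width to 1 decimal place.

64.6°

Sort the longitudes: -174.5°, -160.0°, -156.8°, -148.4°, -145.8°, +149.6°, +151.4°, +162.4°.
Eastward gaps between consecutive values (wrapping around): 14.5°, 3.2°, 8.4°, 2.6°, 295.4°, 1.8°, 11.0°, 23.1°.
Largest gap = 295.4° ⇒ minimal covering band is its complement: 360° − 295.4° = 64.6°.
Band runs from +149.6° eastward to -145.8°, crossing the antimeridian.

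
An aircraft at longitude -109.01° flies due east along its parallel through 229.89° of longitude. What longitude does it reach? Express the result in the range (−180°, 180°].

+120.88°

Start at -109.01°; shift +229.89° → +120.88°.
+120.88° already lies in (−180°, 180°].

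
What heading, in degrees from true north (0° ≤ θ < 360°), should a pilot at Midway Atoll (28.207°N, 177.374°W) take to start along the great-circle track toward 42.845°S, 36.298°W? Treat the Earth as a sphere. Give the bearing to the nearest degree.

Δλ = -36.298 − -177.374 = 141.076°.
θ = atan2( sin Δλ · cos φ₂ , cos φ₁ · sin φ₂ − sin φ₁ · cos φ₂ · cos Δλ )
  = atan2(0.46066, -0.32965) = 125.588° → normalised to [0°, 360°): 125.588°.

126°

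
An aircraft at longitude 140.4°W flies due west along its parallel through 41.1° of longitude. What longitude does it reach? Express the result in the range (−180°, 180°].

Start at -140.4°; shift −41.1° → -181.5°.
-181.5° lies outside (−180°, 180°]; add 360° → +178.5°.

178.5°E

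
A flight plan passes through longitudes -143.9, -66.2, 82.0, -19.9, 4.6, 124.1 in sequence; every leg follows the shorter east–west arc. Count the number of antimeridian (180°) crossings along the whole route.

Leg 1: -143.9° → -66.2°, shortest Δλ = 77.7° (east) — does not cross 180°.
Leg 2: -66.2° → +82.0°, shortest Δλ = 148.2° (east) — does not cross 180°.
Leg 3: +82.0° → -19.9°, shortest Δλ = -101.9° (west) — does not cross 180°.
Leg 4: -19.9° → +4.6°, shortest Δλ = 24.5° (east) — does not cross 180°.
Leg 5: +4.6° → +124.1°, shortest Δλ = 119.5° (east) — does not cross 180°.
Total crossings: 0.

0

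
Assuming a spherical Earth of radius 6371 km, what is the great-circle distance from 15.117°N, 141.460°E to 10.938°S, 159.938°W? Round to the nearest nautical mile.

3820 nmi

Δλ = -159.938 − 141.460 = -301.398°; wrapped into (−180°, 180°]: 58.602°.
Δφ = -10.938 − 15.117 = -26.055°.
a = sin²(Δφ/2) + cos φ₁ · cos φ₂ · sin²(Δλ/2) = 0.277835.
c = 2·atan2(√a, √(1−a)) = 1.11037 rad → d = 6371·c ≈ 7074.17 km ≈ 3819.74 nmi.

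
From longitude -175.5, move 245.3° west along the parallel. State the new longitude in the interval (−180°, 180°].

-60.8°

Start at -175.5°; shift −245.3° → -420.8°.
-420.8° lies outside (−180°, 180°]; add 360° → -60.8°.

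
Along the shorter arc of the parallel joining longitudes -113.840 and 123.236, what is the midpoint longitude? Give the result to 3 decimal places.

-175.302°

Signed shortest Δλ from -113.840° to +123.236° is -122.924°.
Midpoint longitude = -113.840° + (-122.924°)/2 = -113.840° − 61.462° = -175.302°.
(The naïve average (-113.840 + +123.236)/2 = 4.698° is on the wrong side of the globe.)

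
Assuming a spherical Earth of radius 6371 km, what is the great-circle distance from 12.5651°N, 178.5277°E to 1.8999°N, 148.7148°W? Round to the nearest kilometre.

Δλ = -148.7148 − 178.5277 = -327.2425°; wrapped into (−180°, 180°]: 32.7575°.
Δφ = 1.8999 − 12.5651 = -10.6652°.
a = sin²(Δφ/2) + cos φ₁ · cos φ₂ · sin²(Δλ/2) = 0.086206.
c = 2·atan2(√a, √(1−a)) = 0.59600 rad → d = 6371·c ≈ 3797.11 km.

3797 km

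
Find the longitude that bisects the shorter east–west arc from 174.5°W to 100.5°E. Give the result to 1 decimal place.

Signed shortest Δλ from -174.5° to +100.5° is -85.0°.
Midpoint longitude = -174.5° + (-85.0°)/2 = -174.5° − 42.5° = -217.0°.
Normalise into (−180°, 180°]: +143.0°.
(The naïve average (-174.5 + +100.5)/2 = -37.0° is on the wrong side of the globe.)

143.0°E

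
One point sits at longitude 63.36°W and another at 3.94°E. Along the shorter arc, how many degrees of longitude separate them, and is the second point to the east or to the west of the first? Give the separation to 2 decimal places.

67.30° east

Raw difference: 3.94 − -63.36 = 67.3°.
Normalise into (−180°, 180°]: 67.3° stays 67.3°.
Positive ⇒ the second point lies to the east; separation 67.30°.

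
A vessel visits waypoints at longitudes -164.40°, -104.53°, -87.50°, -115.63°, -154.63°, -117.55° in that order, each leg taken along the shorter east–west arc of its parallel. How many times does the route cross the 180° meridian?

Leg 1: -164.40° → -104.53°, shortest Δλ = 59.87° (east) — does not cross 180°.
Leg 2: -104.53° → -87.50°, shortest Δλ = 17.03° (east) — does not cross 180°.
Leg 3: -87.50° → -115.63°, shortest Δλ = -28.13° (west) — does not cross 180°.
Leg 4: -115.63° → -154.63°, shortest Δλ = -39.0° (west) — does not cross 180°.
Leg 5: -154.63° → -117.55°, shortest Δλ = 37.08° (east) — does not cross 180°.
Total crossings: 0.

0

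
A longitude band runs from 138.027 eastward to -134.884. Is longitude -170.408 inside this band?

Yes

Band width going east from +138.027° to -134.884°: ((-134.884 − 138.027) mod 360) = 87.089°.
Offset of -170.408° east of the west edge: ((-170.408 − 138.027) mod 360) = 51.565°.
51.565° ≤ 87.089° ⇒ inside.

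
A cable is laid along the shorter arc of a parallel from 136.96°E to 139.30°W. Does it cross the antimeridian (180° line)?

Yes

Naïve |-139.30 − 136.96| = 276.26° > 180°, so the shorter arc goes the other way round — across 180°.
Signed shortest Δλ = ((-139.30 − 136.96 + 180) mod 360) − 180 = 83.74°.
Going east by 83.74° from +136.96° passes through 180° before reaching -139.30°.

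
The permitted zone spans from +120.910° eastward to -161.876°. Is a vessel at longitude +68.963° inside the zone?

No

Band width going east from +120.910° to -161.876°: ((-161.876 − 120.910) mod 360) = 77.214°.
Offset of +68.963° east of the west edge: ((68.963 − 120.910) mod 360) = 308.053°.
308.053° > 77.214° ⇒ outside.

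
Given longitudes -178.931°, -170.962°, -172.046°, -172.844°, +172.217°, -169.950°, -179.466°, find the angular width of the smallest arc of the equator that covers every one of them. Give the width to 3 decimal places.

Sort the longitudes: -179.466°, -178.931°, -172.844°, -172.046°, -170.962°, -169.950°, +172.217°.
Eastward gaps between consecutive values (wrapping around): 0.535°, 6.087°, 0.798°, 1.084°, 1.012°, 342.167°, 8.317°.
Largest gap = 342.167° ⇒ minimal covering band is its complement: 360° − 342.167° = 17.833°.
Band runs from +172.217° eastward to -169.950°, crossing the antimeridian.

17.833°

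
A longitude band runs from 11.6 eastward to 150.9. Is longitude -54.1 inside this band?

Band width going east from +11.6° to +150.9°: ((150.9 − 11.6) mod 360) = 139.3°.
Offset of -54.1° east of the west edge: ((-54.1 − 11.6) mod 360) = 294.3°.
294.3° > 139.3° ⇒ outside.

No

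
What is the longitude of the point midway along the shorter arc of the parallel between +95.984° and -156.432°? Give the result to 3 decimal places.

Signed shortest Δλ from +95.984° to -156.432° is +107.584°.
Midpoint longitude = +95.984° + (+107.584°)/2 = +95.984° + 53.792° = +149.776°.
(The naïve average (+95.984 + -156.432)/2 = -30.224° is on the wrong side of the globe.)

+149.776°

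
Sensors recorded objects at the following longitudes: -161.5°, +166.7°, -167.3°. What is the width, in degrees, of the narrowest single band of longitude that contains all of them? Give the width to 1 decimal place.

31.8°

Sort the longitudes: -167.3°, -161.5°, +166.7°.
Eastward gaps between consecutive values (wrapping around): 5.8°, 328.2°, 26.0°.
Largest gap = 328.2° ⇒ minimal covering band is its complement: 360° − 328.2° = 31.8°.
Band runs from +166.7° eastward to -161.5°, crossing the antimeridian.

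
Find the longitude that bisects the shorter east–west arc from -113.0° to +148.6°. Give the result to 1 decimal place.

-162.2°

Signed shortest Δλ from -113.0° to +148.6° is -98.4°.
Midpoint longitude = -113.0° + (-98.4°)/2 = -113.0° − 49.2° = -162.2°.
(The naïve average (-113.0 + +148.6)/2 = 17.8° is on the wrong side of the globe.)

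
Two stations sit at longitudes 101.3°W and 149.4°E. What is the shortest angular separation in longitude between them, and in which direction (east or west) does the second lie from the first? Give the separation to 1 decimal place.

Raw difference: 149.4 − -101.3 = 250.7°.
Normalise into (−180°, 180°]: 250.7° − 360° = -109.3°.
Negative ⇒ the second point lies to the west; separation 109.3°.

109.3° west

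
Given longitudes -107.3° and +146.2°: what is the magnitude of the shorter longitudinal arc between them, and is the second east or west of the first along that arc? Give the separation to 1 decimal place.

106.5° west

Raw difference: 146.2 − -107.3 = 253.5°.
Normalise into (−180°, 180°]: 253.5° − 360° = -106.5°.
Negative ⇒ the second point lies to the west; separation 106.5°.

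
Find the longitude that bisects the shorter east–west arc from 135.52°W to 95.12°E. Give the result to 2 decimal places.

159.80°E

Signed shortest Δλ from -135.52° to +95.12° is -129.36°.
Midpoint longitude = -135.52° + (-129.36°)/2 = -135.52° − 64.68° = -200.20°.
Normalise into (−180°, 180°]: +159.80°.
(The naïve average (-135.52 + +95.12)/2 = -20.2° is on the wrong side of the globe.)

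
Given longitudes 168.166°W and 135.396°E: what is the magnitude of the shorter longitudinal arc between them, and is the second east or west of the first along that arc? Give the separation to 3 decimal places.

56.438° west

Raw difference: 135.396 − -168.166 = 303.562°.
Normalise into (−180°, 180°]: 303.562° − 360° = -56.438°.
Negative ⇒ the second point lies to the west; separation 56.438°.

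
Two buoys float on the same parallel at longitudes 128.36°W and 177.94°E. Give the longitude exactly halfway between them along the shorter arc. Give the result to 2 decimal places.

155.21°W

Signed shortest Δλ from -128.36° to +177.94° is -53.70°.
Midpoint longitude = -128.36° + (-53.70°)/2 = -128.36° − 26.85° = -155.21°.
(The naïve average (-128.36 + +177.94)/2 = 24.79° is on the wrong side of the globe.)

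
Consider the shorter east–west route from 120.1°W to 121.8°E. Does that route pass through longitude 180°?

Yes

Naïve |121.8 − -120.1| = 241.9° > 180°, so the shorter arc goes the other way round — across 180°.
Signed shortest Δλ = ((121.8 − -120.1 + 180) mod 360) − 180 = -118.1°.
Going west by 118.1° from -120.1° passes through 180° before reaching +121.8°.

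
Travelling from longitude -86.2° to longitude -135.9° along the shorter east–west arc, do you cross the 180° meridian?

No

Signed shortest Δλ = ((-135.9 − -86.2 + 180) mod 360) − 180 = -49.7°.
Going west by 49.7° from -86.2° reaches -135.9° without touching 180°.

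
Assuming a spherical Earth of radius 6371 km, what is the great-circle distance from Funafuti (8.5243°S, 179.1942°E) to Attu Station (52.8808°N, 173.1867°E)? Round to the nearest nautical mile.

3700 nmi

Δλ = 173.1867 − 179.1942 = -6.0075°.
Δφ = 52.8808 − -8.5243 = 61.4051°.
a = sin²(Δφ/2) + cos φ₁ · cos φ₂ · sin²(Δλ/2) = 0.262332.
c = 2·atan2(√a, √(1−a)) = 1.07545 rad → d = 6371·c ≈ 6851.69 km ≈ 3699.62 nmi.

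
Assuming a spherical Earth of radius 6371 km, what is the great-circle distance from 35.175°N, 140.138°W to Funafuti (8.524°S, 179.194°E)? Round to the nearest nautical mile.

3491 nmi

Δλ = 179.194 − -140.138 = 319.332°; wrapped into (−180°, 180°]: -40.668°.
Δφ = -8.524 − 35.175 = -43.699°.
a = sin²(Δφ/2) + cos φ₁ · cos φ₂ · sin²(Δλ/2) = 0.236121.
c = 2·atan2(√a, √(1−a)) = 1.01484 rad → d = 6371·c ≈ 6465.54 km ≈ 3491.11 nmi.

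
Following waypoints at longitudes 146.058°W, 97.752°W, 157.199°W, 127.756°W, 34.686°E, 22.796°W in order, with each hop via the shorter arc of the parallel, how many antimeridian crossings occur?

Leg 1: -146.058° → -97.752°, shortest Δλ = 48.306° (east) — does not cross 180°.
Leg 2: -97.752° → -157.199°, shortest Δλ = -59.447° (west) — does not cross 180°.
Leg 3: -157.199° → -127.756°, shortest Δλ = 29.443° (east) — does not cross 180°.
Leg 4: -127.756° → +34.686°, shortest Δλ = 162.442° (east) — does not cross 180°.
Leg 5: +34.686° → -22.796°, shortest Δλ = -57.482° (west) — does not cross 180°.
Total crossings: 0.

0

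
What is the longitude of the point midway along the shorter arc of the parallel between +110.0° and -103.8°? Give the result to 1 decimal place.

-176.9°

Signed shortest Δλ from +110.0° to -103.8° is +146.2°.
Midpoint longitude = +110.0° + (+146.2°)/2 = +110.0° + 73.1° = +183.1°.
Normalise into (−180°, 180°]: -176.9°.
(The naïve average (+110.0 + -103.8)/2 = 3.1° is on the wrong side of the globe.)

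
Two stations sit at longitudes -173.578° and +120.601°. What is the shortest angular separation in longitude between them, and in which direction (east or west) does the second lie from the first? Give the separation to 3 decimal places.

65.821° west

Raw difference: 120.601 − -173.578 = 294.179°.
Normalise into (−180°, 180°]: 294.179° − 360° = -65.821°.
Negative ⇒ the second point lies to the west; separation 65.821°.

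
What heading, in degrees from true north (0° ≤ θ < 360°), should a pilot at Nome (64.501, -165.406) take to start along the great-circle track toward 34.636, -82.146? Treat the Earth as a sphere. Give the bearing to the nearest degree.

Δλ = -82.146 − -165.406 = 83.260°.
θ = atan2( sin Δλ · cos φ₂ , cos φ₁ · sin φ₂ − sin φ₁ · cos φ₂ · cos Δλ )
  = atan2(0.81709, 0.15752) = 79.088° → normalised to [0°, 360°): 79.088°.

79°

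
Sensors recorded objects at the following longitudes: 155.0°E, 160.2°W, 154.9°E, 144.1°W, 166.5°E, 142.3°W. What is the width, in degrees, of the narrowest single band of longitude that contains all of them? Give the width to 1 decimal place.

62.8°

Sort the longitudes: -160.2°, -144.1°, -142.3°, +154.9°, +155.0°, +166.5°.
Eastward gaps between consecutive values (wrapping around): 16.1°, 1.8°, 297.2°, 0.1°, 11.5°, 33.3°.
Largest gap = 297.2° ⇒ minimal covering band is its complement: 360° − 297.2° = 62.8°.
Band runs from +154.9° eastward to -142.3°, crossing the antimeridian.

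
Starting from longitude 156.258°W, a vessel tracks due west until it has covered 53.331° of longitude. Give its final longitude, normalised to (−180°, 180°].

150.411°E

Start at -156.258°; shift −53.331° → -209.589°.
-209.589° lies outside (−180°, 180°]; add 360° → +150.411°.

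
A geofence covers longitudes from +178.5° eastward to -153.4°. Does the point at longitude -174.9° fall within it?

Band width going east from +178.5° to -153.4°: ((-153.4 − 178.5) mod 360) = 28.1°.
Offset of -174.9° east of the west edge: ((-174.9 − 178.5) mod 360) = 6.6°.
6.6° ≤ 28.1° ⇒ inside.

Yes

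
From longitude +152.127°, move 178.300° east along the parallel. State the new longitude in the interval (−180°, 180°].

-29.573°

Start at +152.127°; shift +178.300° → +330.427°.
+330.427° lies outside (−180°, 180°]; subtract 360° → -29.573°.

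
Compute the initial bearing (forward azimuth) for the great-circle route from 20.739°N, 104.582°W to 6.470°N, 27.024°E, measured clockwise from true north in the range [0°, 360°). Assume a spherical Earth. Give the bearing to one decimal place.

Δλ = 27.024 − -104.582 = 131.606°.
θ = atan2( sin Δλ · cos φ₂ , cos φ₁ · sin φ₂ − sin φ₁ · cos φ₂ · cos Δλ )
  = atan2(0.74297, 0.33902) = 65.473° → normalised to [0°, 360°): 65.473°.

65.5°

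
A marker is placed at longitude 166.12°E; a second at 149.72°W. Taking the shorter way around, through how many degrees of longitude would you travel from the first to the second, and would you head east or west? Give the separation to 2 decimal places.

44.16° east

Raw difference: -149.72 − 166.12 = -315.84°.
Normalise into (−180°, 180°]: -315.84° + 360° = 44.16°.
Positive ⇒ the second point lies to the east; separation 44.16°.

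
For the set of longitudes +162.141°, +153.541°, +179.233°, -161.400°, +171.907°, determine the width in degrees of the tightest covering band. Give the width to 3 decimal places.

Sort the longitudes: -161.400°, +153.541°, +162.141°, +171.907°, +179.233°.
Eastward gaps between consecutive values (wrapping around): 314.941°, 8.600°, 9.766°, 7.326°, 19.367°.
Largest gap = 314.941° ⇒ minimal covering band is its complement: 360° − 314.941° = 45.059°.
Band runs from +153.541° eastward to -161.400°, crossing the antimeridian.

45.059°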